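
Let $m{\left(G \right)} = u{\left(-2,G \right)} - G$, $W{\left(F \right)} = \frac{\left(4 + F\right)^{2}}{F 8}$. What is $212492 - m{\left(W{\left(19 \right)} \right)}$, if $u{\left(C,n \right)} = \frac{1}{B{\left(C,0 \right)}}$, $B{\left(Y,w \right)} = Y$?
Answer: $\frac{32299389}{152} \approx 2.125 \cdot 10^{5}$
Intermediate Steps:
$W{\left(F \right)} = \frac{\left(4 + F\right)^{2}}{8 F}$
$u{\left(C,n \right)} = \frac{1}{C}$
$m{\left(G \right)} = - \frac{1}{2} - G$ ($m{\left(G \right)} = \frac{1}{-2} - G = - \frac{1}{2} - G$)
$212492 - m{\left(W{\left(19 \right)} \right)} = 212492 - \left(- \frac{1}{2} - \frac{\left(4 + 19\right)^{2}}{8 \cdot 19}\right) = 212492 - \left(- \frac{1}{2} - \frac{1}{8} \cdot \frac{1}{19} \cdot 23^{2}\right) = 212492 - \left(- \frac{1}{2} - \frac{1}{8} \cdot \frac{1}{19} \cdot 529\right) = 212492 - \left(- \frac{1}{2} - \frac{529}{152}\right) = 212492 - - \frac{605}{152} = 212492 + \frac{605}{152} = \frac{32299389}{152}$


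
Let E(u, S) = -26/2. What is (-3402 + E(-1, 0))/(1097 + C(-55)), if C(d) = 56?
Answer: -3415/1153 ≈ -2.9618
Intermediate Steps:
E(u, S) = -13 (E(u, S) = -26*1/2 = -13)
(-3402 + E(-1, 0))/(1097 + C(-55)) = (-3402 - 13)/(1097 + 56) = -3415/1153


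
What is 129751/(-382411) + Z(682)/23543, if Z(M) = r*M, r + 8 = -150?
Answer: -44261807509/9003102173 ≈ -4.9163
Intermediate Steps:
r = -158 (r = -8 - 150 = -158)
Z(M) = -158*M
129751/(-382411) + Z(682)/23543 = 129751/(-382411) - 158*682/23543 = 129751*(-1/382411) - 107756*1/23543 = -129751/382411 - 107756/23543 = -44261807509/9003102173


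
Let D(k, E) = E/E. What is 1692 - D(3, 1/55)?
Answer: 1691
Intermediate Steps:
D(k, E) = 1
1692 - D(3, 1/55) = 1692 - 1*1 = 1692 - 1 = 1691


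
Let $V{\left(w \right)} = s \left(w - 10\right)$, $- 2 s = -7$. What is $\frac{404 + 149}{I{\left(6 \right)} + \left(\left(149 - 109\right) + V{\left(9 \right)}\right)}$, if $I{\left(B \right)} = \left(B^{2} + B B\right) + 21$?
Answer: $\frac{158}{37} \approx 4.2703$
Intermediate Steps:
$s = \frac{7}{2}$ ($s = \left(- \frac{1}{2}\right) \left(-7\right) = \frac{7}{2} \approx 3.5$)
$V{\left(w \right)} = -35 + \frac{7 w}{2}$ ($V{\left(w \right)} = \frac{7 \left(w - 10\right)}{2} = \frac{7 \left(-10 + w\right)}{2} = -35 + \frac{7 w}{2}$)
$I{\left(B \right)} = 21 + 2 B^{2}$ ($I{\left(B \right)} = \left(B^{2} + B^{2}\right) + 21 = 2 B^{2} + 21 = 21 + 2 B^{2}$)
$\frac{404 + 149}{I{\left(6 \right)} + \left(\left(149 - 109\right) + V{\left(9 \right)}\right)} = \frac{404 + 149}{\left(21 + 2 \cdot 6^{2}\right) + \left(\left(149 - 109\right) + \left(-35 + \frac{7}{2} \cdot 9\right)\right)} = \frac{553}{\left(21 + 2 \cdot 36\right) + \left(40 + \left(-35 + \frac{63}{2}\right)\right)} = \frac{553}{\left(21 + 72\right) + \left(40 - \frac{7}{2}\right)} = \frac{553}{93 + \frac{73}{2}} = \frac{553}{\frac{259}{2}} = 553 \cdot \frac{2}{259} = \frac{158}{37}$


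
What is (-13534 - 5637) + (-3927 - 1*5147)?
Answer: -28245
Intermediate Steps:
(-13534 - 5637) + (-3927 - 1*5147) = -19171 + (-3927 - 5147) = -19171 - 9074 = -28245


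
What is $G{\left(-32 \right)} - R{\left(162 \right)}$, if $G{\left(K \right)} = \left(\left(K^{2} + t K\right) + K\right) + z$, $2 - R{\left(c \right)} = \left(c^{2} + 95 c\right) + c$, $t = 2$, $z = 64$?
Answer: $42786$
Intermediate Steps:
$R{\left(c \right)} = 2 - c^{2} - 96 c$ ($R{\left(c \right)} = 2 - \left(\left(c^{2} + 95 c\right) + c\right) = 2 - \left(c^{2} + 96 c\right) = 2 - c^{2} - 96 c$)
$G{\left(K \right)} = 64 + K^{2} + 3 K$ ($G{\left(K \right)} = \left(\left(K^{2} + 2 K\right) + K\right) + 64 = \left(K^{2} + 3 K\right) + 64 = 64 + K^{2} + 3 K$)
$G{\left(-32 \right)} - R{\left(162 \right)} = \left(64 + \left(-32\right)^{2} + 3 \left(-32\right)\right) - \left(2 - 162^{2} - 15552\right) = \left(64 + 1024 - 96\right) - \left(2 - 26244 - 15552\right) = 992 - \left(2 - 26244 - 15552\right) = 992 - -41794 = 992 + 41794 = 42786$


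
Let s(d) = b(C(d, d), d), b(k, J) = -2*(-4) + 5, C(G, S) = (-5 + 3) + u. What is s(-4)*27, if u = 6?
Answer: 351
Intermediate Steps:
C(G, S) = 4 (C(G, S) = (-5 + 3) + 6 = -2 + 6 = 4)
b(k, J) = 13 (b(k, J) = 8 + 5 = 13)
s(d) = 13
s(-4)*27 = 13*27 = 351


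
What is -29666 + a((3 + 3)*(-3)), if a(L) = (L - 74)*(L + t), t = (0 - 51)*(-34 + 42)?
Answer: 9526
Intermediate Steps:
t = -408 (t = -51*8 = -408)
a(L) = (-408 + L)*(-74 + L) (a(L) = (L - 74)*(L - 408) = (-74 + L)*(-408 + L) = (-408 + L)*(-74 + L))
-29666 + a((3 + 3)*(-3)) = -29666 + (30192 + ((3 + 3)*(-3))**2 - 482*(3 + 3)*(-3)) = -29666 + (30192 + (6*(-3))**2 - 2892*(-3)) = -29666 + (30192 + (-18)**2 - 482*(-18)) = -29666 + (30192 + 324 + 8676) = -29666 + 39192 = 9526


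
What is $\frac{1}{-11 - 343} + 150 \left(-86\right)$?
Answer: $- \frac{4566601}{354} \approx -12900.0$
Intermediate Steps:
$\frac{1}{-11 - 343} + 150 \left(-86\right) = \frac{1}{-354} - 12900 = - \frac{1}{354} - 12900 = - \frac{4566601}{354}$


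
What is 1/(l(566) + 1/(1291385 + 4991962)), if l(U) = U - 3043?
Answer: -6283347/15563850518 ≈ -0.00040371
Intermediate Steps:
l(U) = -3043 + U
1/(l(566) + 1/(1291385 + 4991962)) = 1/((-3043 + 566) + 1/(1291385 + 4991962)) = 1/(-2477 + 1/6283347) = 1/(-15563850518/6283347) = -6283347/15563850518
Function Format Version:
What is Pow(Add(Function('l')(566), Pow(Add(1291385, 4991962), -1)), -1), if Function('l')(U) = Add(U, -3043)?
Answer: Rational(-6283347, 15563850518) ≈ -0.00040371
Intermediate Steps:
Function('l')(U) = Add(-3043, U)
Pow(Add(Function('l')(566), Pow(Add(1291385, 4991962), -1)), -1) = Pow(Add(Add(-3043, 566), Pow(Add(1291385, 4991962), -1)), -1) = Pow(Add(-2477, Pow(6283347, -1)), -1) = Pow(Add(-2477, Rational(1, 6283347)), -1) = Pow(Rational(-15563850518, 6283347), -1) = Rational(-6283347, 15563850518)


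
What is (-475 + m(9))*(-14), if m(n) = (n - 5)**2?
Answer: 6426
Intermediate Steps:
m(n) = (-5 + n)**2
(-475 + m(9))*(-14) = (-475 + (-5 + 9)**2)*(-14) = (-475 + 4**2)*(-14) = (-475 + 16)*(-14) = -459*(-14) = 6426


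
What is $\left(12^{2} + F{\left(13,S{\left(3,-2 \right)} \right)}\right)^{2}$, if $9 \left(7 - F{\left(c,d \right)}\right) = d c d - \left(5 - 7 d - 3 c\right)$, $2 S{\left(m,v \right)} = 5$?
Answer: $\frac{297025}{16} \approx 18564.0$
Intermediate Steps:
$S{\left(m,v \right)} = \frac{5}{2}$ ($S{\left(m,v \right)} = \frac{1}{2} \cdot 5 = \frac{5}{2}$)
$F{\left(c,d \right)} = \frac{68}{9} - \frac{7 d}{9} - \frac{c}{3} - \frac{c d^{2}}{9}$ ($F{\left(c,d \right)} = 7 - \frac{d c d - \left(5 - 7 d - 3 c\right)}{9} = 7 - \frac{c d d + \left(-5 + 3 c + 7 d\right)}{9} = 7 - \frac{c d^{2} + \left(-5 + 3 c + 7 d\right)}{9} = 7 - \frac{-5 + 3 c + 7 d + c d^{2}}{9} = 7 - \left(- \frac{5}{9} + \frac{c}{3} + \frac{7 d}{9} + \frac{c d^{2}}{9}\right) = \frac{68}{9} - \frac{7 d}{9} - \frac{c}{3} - \frac{c d^{2}}{9}$)
$\left(12^{2} + F{\left(13,S{\left(3,-2 \right)} \right)}\right)^{2} = \left(12^{2} - \left(- \frac{23}{18} + \frac{325}{36}\right)\right)^{2} = \left(144 - \left(- \frac{23}{18} + \frac{325}{36}\right)\right)^{2} = \left(144 - \frac{31}{4}\right)^{2} = \left(\frac{545}{4}\right)^{2} = \frac{297025}{16}$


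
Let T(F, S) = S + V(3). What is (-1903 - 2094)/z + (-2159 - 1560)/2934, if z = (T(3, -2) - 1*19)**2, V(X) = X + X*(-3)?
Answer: -1604261/237654 ≈ -6.7504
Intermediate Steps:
V(X) = -2*X (V(X) = X - 3*X = -2*X)
T(F, S) = -6 + S (T(F, S) = S - 2*3 = S - 6 = -6 + S)
z = 729 (z = ((-6 - 2) - 1*19)**2 = (-8 - 19)**2 = (-27)**2 = 729)
(-1903 - 2094)/z + (-2159 - 1560)/2934 = (-1903 - 2094)/729 + (-2159 - 1560)/2934 = -3997*1/729 - 3719*1/2934 = -3997/729 - 3719/2934 = -1604261/237654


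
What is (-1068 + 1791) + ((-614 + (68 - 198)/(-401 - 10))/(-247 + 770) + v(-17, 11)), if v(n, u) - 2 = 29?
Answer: 161822338/214953 ≈ 752.83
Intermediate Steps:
v(n, u) = 31 (v(n, u) = 2 + 29 = 31)
(-1068 + 1791) + ((-614 + (68 - 198)/(-401 - 10))/(-247 + 770) + v(-17, 11)) = (-1068 + 1791) + ((-614 + (68 - 198)/(-401 - 10))/(-247 + 770) + 31) = 723 + ((-614 - 130/(-411))/523 + 31) = 723 + ((-614 - 130*(-1/411))*(1/523) + 31) = 723 + ((-614 + 130/411)*(1/523) + 31) = 723 + (-252224/411*1/523 + 31) = 723 + (-252224/214953 + 31) = 723 + 6411319/214953 = 161822338/214953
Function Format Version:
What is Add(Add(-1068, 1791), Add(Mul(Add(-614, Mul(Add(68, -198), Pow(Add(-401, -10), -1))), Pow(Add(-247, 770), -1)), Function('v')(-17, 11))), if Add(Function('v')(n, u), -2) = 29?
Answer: Rational(161822338, 214953) ≈ 752.83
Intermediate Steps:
Function('v')(n, u) = 31 (Function('v')(n, u) = Add(2, 29) = 31)
Add(Add(-1068, 1791), Add(Mul(Add(-614, Mul(Add(68, -198), Pow(Add(-401, -10), -1))), Pow(Add(-247, 770), -1)), Function('v')(-17, 11))) = Add(Add(-1068, 1791), Add(Mul(Add(-614, Mul(Add(68, -198), Pow(Add(-401, -10), -1))), Pow(Add(-247, 770), -1)), 31)) = Add(723, Add(Mul(Add(-614, Mul(-130, Pow(-411, -1))), Pow(523, -1)), 31)) = Add(723, Add(Mul(Add(-614, Mul(-130, Rational(-1, 411))), Rational(1, 523)), 31)) = Add(723, Add(Mul(Add(-614, Rational(130, 411)), Rational(1, 523)), 31)) = Add(723, Add(Mul(Rational(-252224, 411), Rational(1, 523)), 31)) = Add(723, Add(Rational(-252224, 214953), 31)) = Add(723, Rational(6411319, 214953)) = Rational(161822338, 214953)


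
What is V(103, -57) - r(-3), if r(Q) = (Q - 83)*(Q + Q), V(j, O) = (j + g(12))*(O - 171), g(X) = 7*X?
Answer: -43152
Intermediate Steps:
V(j, O) = (-171 + O)*(84 + j) (V(j, O) = (j + 7*12)*(O - 171) = (j + 84)*(-171 + O) = (84 + j)*(-171 + O) = (-171 + O)*(84 + j))
r(Q) = 2*Q*(-83 + Q) (r(Q) = (-83 + Q)*(2*Q) = 2*Q*(-83 + Q))
V(103, -57) - r(-3) = (-14364 - 171*103 + 84*(-57) - 57*103) - 2*(-3)*(-83 - 3) = (-14364 - 17613 - 4788 - 5871) - 2*(-3)*(-86) = -42636 - 1*516 = -42636 - 516 = -43152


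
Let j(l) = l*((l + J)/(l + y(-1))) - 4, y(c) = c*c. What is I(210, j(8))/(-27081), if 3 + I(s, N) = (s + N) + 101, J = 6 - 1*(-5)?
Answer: -2888/243729 ≈ -0.011849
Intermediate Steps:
J = 11 (J = 6 + 5 = 11)
y(c) = c**2
j(l) = -4 + l*(11 + l)/(1 + l) (j(l) = l*((l + 11)/(l + (-1)**2)) - 4 = l*((11 + l)/(l + 1)) - 4 = l*((11 + l)/(1 + l)) - 4 = l*(11 + l)/(1 + l) - 4 = -4 + l*(11 + l)/(1 + l))
I(s, N) = 98 + N + s (I(s, N) = -3 + ((s + N) + 101) = -3 + ((N + s) + 101) = -3 + (101 + N + s) = 98 + N + s)
I(210, j(8))/(-27081) = (98 + (-4 + 8**2 + 7*8)/(1 + 8) + 210)/(-27081) = (98 + (-4 + 64 + 56)/9 + 210)*(-1/27081) = (98 + (1/9)*116 + 210)*(-1/27081) = (98 + 116/9 + 210)*(-1/27081) = (2888/9)*(-1/27081) = -2888/243729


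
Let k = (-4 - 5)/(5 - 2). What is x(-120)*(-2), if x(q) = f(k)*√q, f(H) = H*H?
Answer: -36*I*√30 ≈ -197.18*I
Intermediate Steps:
k = -3 (k = -9/3 = -9*⅓ = -3)
f(H) = H²
x(q) = 9*√q (x(q) = (-3)²*√q = 9*√q)
x(-120)*(-2) = (9*√(-120))*(-2) = (9*(2*I*√30))*(-2) = (18*I*√30)*(-2) = -36*I*√30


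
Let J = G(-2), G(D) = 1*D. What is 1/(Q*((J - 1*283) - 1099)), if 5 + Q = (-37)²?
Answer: -1/1887776 ≈ -5.2972e-7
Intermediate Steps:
G(D) = D
J = -2
Q = 1364 (Q = -5 + (-37)² = -5 + 1369 = 1364)
1/(Q*((J - 1*283) - 1099)) = 1/(1364*((-2 - 1*283) - 1099)) = 1/(1364*((-2 - 283) - 1099)) = 1/(1364*(-285 - 1099)) = 1/(1364*(-1384)) = 1/(-1887776) = -1/1887776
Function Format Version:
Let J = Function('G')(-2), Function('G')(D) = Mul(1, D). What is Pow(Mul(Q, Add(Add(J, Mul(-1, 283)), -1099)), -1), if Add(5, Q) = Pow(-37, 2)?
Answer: Rational(-1, 1887776) ≈ -5.2972e-7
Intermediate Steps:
Function('G')(D) = D
J = -2
Q = 1364 (Q = Add(-5, Pow(-37, 2)) = Add(-5, 1369) = 1364)
Pow(Mul(Q, Add(Add(J, Mul(-1, 283)), -1099)), -1) = Pow(Mul(1364, Add(Add(-2, Mul(-1, 283)), -1099)), -1) = Pow(Mul(1364, Add(Add(-2, -283), -1099)), -1) = Pow(Mul(1364, Add(-285, -1099)), -1) = Pow(Mul(1364, -1384), -1) = Pow(-1887776, -1) = Rational(-1, 1887776)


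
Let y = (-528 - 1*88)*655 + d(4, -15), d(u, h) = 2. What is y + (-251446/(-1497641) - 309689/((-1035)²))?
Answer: -647304178387924849/1604310480225 ≈ -4.0348e+5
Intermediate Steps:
y = -403478 (y = (-528 - 1*88)*655 + 2 = (-528 - 88)*655 + 2 = -616*655 + 2 = -403480 + 2 = -403478)
y + (-251446/(-1497641) - 309689/((-1035)²)) = -403478 + (-251446/(-1497641) - 309689/((-1035)²)) = -403478 + (-251446*(-1/1497641) - 309689/1071225) = -403478 + (251446/1497641 - 309689*1/1071225) = -403478 + (251446/1497641 - 309689/1071225) = -403478 - 194447702299/1604310480225 = -647304178387924849/1604310480225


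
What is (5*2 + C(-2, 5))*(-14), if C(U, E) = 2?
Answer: -168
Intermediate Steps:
(5*2 + C(-2, 5))*(-14) = (5*2 + 2)*(-14) = (10 + 2)*(-14) = 12*(-14) = -168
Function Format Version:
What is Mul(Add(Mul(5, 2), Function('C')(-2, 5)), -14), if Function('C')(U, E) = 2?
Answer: -168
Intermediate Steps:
Mul(Add(Mul(5, 2), Function('C')(-2, 5)), -14) = Mul(Add(Mul(5, 2), 2), -14) = Mul(Add(10, 2), -14) = Mul(12, -14) = -168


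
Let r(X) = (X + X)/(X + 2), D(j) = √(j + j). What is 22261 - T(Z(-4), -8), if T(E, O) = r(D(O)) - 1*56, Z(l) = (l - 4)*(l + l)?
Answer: 111577/5 - 4*I/5 ≈ 22315.0 - 0.8*I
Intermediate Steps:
D(j) = √2*√j (D(j) = √(2*j) = √2*√j)
Z(l) = 2*l*(-4 + l) (Z(l) = (-4 + l)*(2*l) = 2*l*(-4 + l))
r(X) = 2*X/(2 + X) (r(X) = (2*X)/(2 + X) = 2*X/(2 + X))
T(E, O) = -56 + 2*√2*√O/(2 + √2*√O) (T(E, O) = 2*(√2*√O)/(2 + √2*√O) - 1*56 = 2*√2*√O/(2 + √2*√O) - 56 = -56 + 2*√2*√O/(2 + √2*√O))
22261 - T(Z(-4), -8) = 22261 - 2*(-56 - 27*√2*√(-8))/(2 + √2*√(-8)) = 22261 - 2*(-56 - 27*√2*2*I*√2)/(2 + √2*(2*I*√2)) = 22261 - 2*(-56 - 108*I)/(2 + 4*I) = 22261 - 2*(2 - 4*I)/20*(-56 - 108*I) = 22261 - (-56 - 108*I)*(2 - 4*I)/10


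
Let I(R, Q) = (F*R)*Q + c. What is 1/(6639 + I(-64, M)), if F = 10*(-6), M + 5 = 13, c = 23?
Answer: 1/37382 ≈ 2.6751e-5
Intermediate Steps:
M = 8 (M = -5 + 13 = 8)
F = -60
I(R, Q) = 23 - 60*Q*R (I(R, Q) = (-60*R)*Q + 23 = -60*Q*R + 23 = 23 - 60*Q*R)
1/(6639 + I(-64, M)) = 1/(6639 + (23 - 60*8*(-64))) = 1/(6639 + (23 + 30720)) = 1/(6639 + 30743) = 1/37382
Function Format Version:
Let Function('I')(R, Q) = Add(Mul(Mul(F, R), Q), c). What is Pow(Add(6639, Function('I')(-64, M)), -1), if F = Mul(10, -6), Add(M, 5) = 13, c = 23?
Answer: Rational(1, 37382) ≈ 2.6751e-5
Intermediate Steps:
M = 8 (M = Add(-5, 13) = 8)
F = -60
Function('I')(R, Q) = Add(23, Mul(-60, Q, R)) (Function('I')(R, Q) = Add(Mul(Mul(-60, R), Q), 23) = Add(Mul(-60, Q, R), 23) = Add(23, Mul(-60, Q, R)))
Pow(Add(6639, Function('I')(-64, M)), -1) = Pow(Add(6639, Add(23, Mul(-60, 8, -64))), -1) = Pow(Add(6639, Add(23, 30720)), -1) = Pow(Add(6639, 30743), -1) = Pow(37382, -1) = Rational(1, 37382)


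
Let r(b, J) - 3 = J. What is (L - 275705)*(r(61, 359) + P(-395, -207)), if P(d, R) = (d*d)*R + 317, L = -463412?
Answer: 23870889234032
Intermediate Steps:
r(b, J) = 3 + J
P(d, R) = 317 + R*d² (P(d, R) = d²*R + 317 = R*d² + 317 = 317 + R*d²)
(L - 275705)*(r(61, 359) + P(-395, -207)) = (-463412 - 275705)*((3 + 359) + (317 - 207*(-395)²)) = -739117*(362 + (317 - 207*156025)) = -739117*(362 + (317 - 32297175)) = -739117*(362 - 32296858) = -739117*(-32296496) = 23870889234032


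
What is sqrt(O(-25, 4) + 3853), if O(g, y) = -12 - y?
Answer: sqrt(3837) ≈ 61.944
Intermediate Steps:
sqrt(O(-25, 4) + 3853) = sqrt((-12 - 1*4) + 3853) = sqrt((-12 - 4) + 3853) = sqrt(-16 + 3853) = sqrt(3837)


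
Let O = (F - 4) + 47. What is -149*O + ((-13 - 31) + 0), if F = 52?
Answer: -14199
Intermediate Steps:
O = 95 (O = (52 - 4) + 47 = 48 + 47 = 95)
-149*O + ((-13 - 31) + 0) = -149*95 + ((-13 - 31) + 0) = -14155 + (-44 + 0) = -14155 - 44 = -14199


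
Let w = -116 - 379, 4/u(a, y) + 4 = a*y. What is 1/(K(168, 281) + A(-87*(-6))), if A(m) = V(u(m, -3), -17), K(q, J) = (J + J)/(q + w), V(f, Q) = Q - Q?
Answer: -327/562 ≈ -0.58185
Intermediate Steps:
u(a, y) = 4/(-4 + a*y)
V(f, Q) = 0
w = -495
K(q, J) = 2*J/(-495 + q) (K(q, J) = (J + J)/(q - 495) = (2*J)/(-495 + q) = 2*J/(-495 + q))
A(m) = 0
1/(K(168, 281) + A(-87*(-6))) = 1/(2*281/(-495 + 168) + 0) = 1/(2*281/(-327) + 0) = 1/(2*281*(-1/327) + 0) = 1/(-562/327 + 0) = 1/(-562/327) = -327/562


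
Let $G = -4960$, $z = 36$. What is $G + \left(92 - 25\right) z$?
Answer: $-2548$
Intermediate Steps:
$G + \left(92 - 25\right) z = -4960 + \left(92 - 25\right) 36 = -4960 + 67 \cdot 36 = -4960 + 2412 = -2548$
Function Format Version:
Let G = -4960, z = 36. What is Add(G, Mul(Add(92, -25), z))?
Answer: -2548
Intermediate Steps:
Add(G, Mul(Add(92, -25), z)) = Add(-4960, Mul(Add(92, -25), 36)) = Add(-4960, Mul(67, 36)) = Add(-4960, 2412) = -2548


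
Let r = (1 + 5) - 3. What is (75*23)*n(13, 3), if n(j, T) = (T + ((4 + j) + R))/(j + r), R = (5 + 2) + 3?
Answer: 25875/8 ≈ 3234.4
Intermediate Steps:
R = 10 (R = 7 + 3 = 10)
r = 3 (r = 6 - 3 = 3)
n(j, T) = (14 + T + j)/(3 + j) (n(j, T) = (T + ((4 + j) + 10))/(j + 3) = (T + (14 + j))/(3 + j) = (14 + T + j)/(3 + j))
(75*23)*n(13, 3) = (75*23)*((14 + 3 + 13)/(3 + 13)) = 1725*(30/16) = 1725*((1/16)*30) = 1725*(15/8) = 25875/8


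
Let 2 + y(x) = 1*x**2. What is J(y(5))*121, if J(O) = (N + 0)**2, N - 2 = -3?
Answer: 121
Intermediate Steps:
N = -1 (N = 2 - 3 = -1)
y(x) = -2 + x**2 (y(x) = -2 + 1*x**2 = -2 + x**2)
J(O) = 1 (J(O) = (-1 + 0)**2 = (-1)**2 = 1)
J(y(5))*121 = 1*121 = 121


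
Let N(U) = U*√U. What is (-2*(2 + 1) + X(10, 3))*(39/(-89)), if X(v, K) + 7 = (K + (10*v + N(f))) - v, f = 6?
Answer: -3120/89 - 234*√6/89 ≈ -41.496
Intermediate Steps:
N(U) = U^(3/2)
X(v, K) = -7 + K + 6*√6 + 9*v (X(v, K) = -7 + ((K + (10*v + 6^(3/2))) - v) = -7 + ((K + (10*v + 6*√6)) - v) = -7 + ((K + (6*√6 + 10*v)) - v) = -7 + ((K + 6*√6 + 10*v) - v) = -7 + (K + 6*√6 + 9*v) = -7 + K + 6*√6 + 9*v)
(-2*(2 + 1) + X(10, 3))*(39/(-89)) = (-2*(2 + 1) + (-7 + 3 + 6*√6 + 9*10))*(39/(-89)) = (-2*3 + (-7 + 3 + 6*√6 + 90))*(39*(-1/89)) = (-6 + (86 + 6*√6))*(-39/89) = (80 + 6*√6)*(-39/89) = -3120/89 - 234*√6/89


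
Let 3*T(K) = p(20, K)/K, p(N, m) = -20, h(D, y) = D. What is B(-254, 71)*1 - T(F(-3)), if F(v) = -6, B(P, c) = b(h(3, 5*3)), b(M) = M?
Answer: 17/9 ≈ 1.8889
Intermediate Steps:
B(P, c) = 3
T(K) = -20/(3*K) (T(K) = (-20/K)/3 = -20/(3*K))
B(-254, 71)*1 - T(F(-3)) = 3*1 - (-20)/(3*(-6)) = 3 - (-20)*(-1)/(3*6) = 3 - 1*10/9 = 3 - 10/9 = 17/9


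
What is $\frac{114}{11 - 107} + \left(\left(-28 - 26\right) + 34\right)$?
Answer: $- \frac{339}{16} \approx -21.188$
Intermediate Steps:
$\frac{114}{11 - 107} + \left(\left(-28 - 26\right) + 34\right) = \frac{114}{-96} + \left(-54 + 34\right) = 114 \left(- \frac{1}{96}\right) - 20 = - \frac{19}{16} - 20 = - \frac{339}{16}$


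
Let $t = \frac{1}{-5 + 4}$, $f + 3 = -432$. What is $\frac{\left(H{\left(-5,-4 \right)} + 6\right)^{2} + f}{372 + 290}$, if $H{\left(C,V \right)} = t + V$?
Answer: $- \frac{217}{331} \approx -0.65559$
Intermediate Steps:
$f = -435$ ($f = -3 - 432 = -435$)
$t = -1$ ($t = \frac{1}{-1} = -1$)
$H{\left(C,V \right)} = -1 + V$
$\frac{\left(H{\left(-5,-4 \right)} + 6\right)^{2} + f}{372 + 290} = \frac{\left(\left(-1 - 4\right) + 6\right)^{2} - 435}{372 + 290} = \frac{\left(-5 + 6\right)^{2} - 435}{662} = \left(1^{2} - 435\right) \frac{1}{662} = \left(1 - 435\right) \frac{1}{662} = \left(-434\right) \frac{1}{662} = - \frac{217}{331}$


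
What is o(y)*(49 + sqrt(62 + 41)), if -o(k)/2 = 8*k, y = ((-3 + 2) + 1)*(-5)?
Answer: 0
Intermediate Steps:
y = 0 (y = (-1 + 1)*(-5) = 0*(-5) = 0)
o(k) = -16*k
o(y)*(49 + sqrt(62 + 41)) = (-16*0)*(49 + sqrt(62 + 41)) = 0*(49 + sqrt(103)) = 0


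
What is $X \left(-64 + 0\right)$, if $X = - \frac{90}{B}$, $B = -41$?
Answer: $- \frac{5760}{41} \approx -140.49$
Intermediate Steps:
$X = \frac{90}{41}$ ($X = - \frac{90}{-41} = \left(-90\right) \left(- \frac{1}{41}\right) = \frac{90}{41} \approx 2.1951$)
$X \left(-64 + 0\right) = \frac{90 \left(-64 + 0\right)}{41} = \frac{90}{41} \left(-64\right) = - \frac{5760}{41}$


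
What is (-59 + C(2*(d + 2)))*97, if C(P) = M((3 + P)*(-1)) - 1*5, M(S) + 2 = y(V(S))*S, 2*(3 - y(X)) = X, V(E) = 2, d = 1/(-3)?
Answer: -22892/3 ≈ -7630.7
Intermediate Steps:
d = -⅓ (d = 1*(-⅓) = -⅓ ≈ -0.33333)
y(X) = 3 - X/2
M(S) = -2 + 2*S (M(S) = -2 + (3 - ½*2)*S = -2 + (3 - 1)*S = -2 + 2*S)
C(P) = -13 - 2*P (C(P) = (-2 + 2*((3 + P)*(-1))) - 1*5 = (-2 + 2*(-3 - P)) - 5 = (-2 + (-6 - 2*P)) - 5 = (-8 - 2*P) - 5 = -13 - 2*P)
(-59 + C(2*(d + 2)))*97 = (-59 + (-13 - 4*(-⅓ + 2)))*97 = (-59 + (-13 - 4*5/3))*97 = (-59 + (-13 - 2*10/3))*97 = (-59 + (-13 - 20/3))*97 = (-59 - 59/3)*97 = -236/3*97 = -22892/3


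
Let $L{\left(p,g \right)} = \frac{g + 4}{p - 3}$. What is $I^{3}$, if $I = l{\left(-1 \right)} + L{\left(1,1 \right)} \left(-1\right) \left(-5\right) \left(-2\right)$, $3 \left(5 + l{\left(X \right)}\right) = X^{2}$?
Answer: $\frac{226981}{27} \approx 8406.7$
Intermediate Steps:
$L{\left(p,g \right)} = \frac{4 + g}{-3 + p}$
$l{\left(X \right)} = -5 + \frac{X^{2}}{3}$
$I = \frac{61}{3}$ ($I = \left(-5 + \frac{\left(-1\right)^{2}}{3}\right) + \frac{4 + 1}{-3 + 1} \left(-1\right) \left(-5\right) \left(-2\right) = \left(-5 + \frac{1}{3} \cdot 1\right) + \frac{1}{-2} \cdot 5 \cdot 5 \left(-2\right) = \left(-5 + \frac{1}{3}\right) + \left(- \frac{1}{2}\right) 5 \left(-10\right) = - \frac{14}{3} - -25 = - \frac{14}{3} + 25 = \frac{61}{3} \approx 20.333$)
$I^{3} = \left(\frac{61}{3}\right)^{3} = \frac{226981}{27}$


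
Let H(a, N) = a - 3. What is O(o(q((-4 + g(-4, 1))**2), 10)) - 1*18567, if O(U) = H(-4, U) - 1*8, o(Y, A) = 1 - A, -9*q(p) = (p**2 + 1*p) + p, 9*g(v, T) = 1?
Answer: -18582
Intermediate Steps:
g(v, T) = 1/9 (g(v, T) = (1/9)*1 = 1/9)
H(a, N) = -3 + a
q(p) = -2*p/9 - p**2/9 (q(p) = -((p**2 + 1*p) + p)/9 = -((p**2 + p) + p)/9 = -((p + p**2) + p)/9 = -(p**2 + 2*p)/9 = -2*p/9 - p**2/9)
O(U) = -15 (O(U) = (-3 - 4) - 1*8 = -7 - 8 = -15)
O(o(q((-4 + g(-4, 1))**2), 10)) - 1*18567 = -15 - 1*18567 = -15 - 18567 = -18582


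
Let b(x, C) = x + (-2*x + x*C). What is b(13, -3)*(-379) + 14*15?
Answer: 19918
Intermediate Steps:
b(x, C) = -x + C*x (b(x, C) = x + (-2*x + C*x) = -x + C*x)
b(13, -3)*(-379) + 14*15 = (13*(-1 - 3))*(-379) + 14*15 = (13*(-4))*(-379) + 210 = -52*(-379) + 210 = 19708 + 210 = 19918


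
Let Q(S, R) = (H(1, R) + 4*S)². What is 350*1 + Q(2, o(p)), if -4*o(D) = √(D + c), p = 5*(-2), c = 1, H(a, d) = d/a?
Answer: 6615/16 - 12*I ≈ 413.44 - 12.0*I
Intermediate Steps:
p = -10
o(D) = -√(1 + D)/4 (o(D) = -√(D + 1)/4 = -√(1 + D)/4)
Q(S, R) = (R + 4*S)² (Q(S, R) = (R/1 + 4*S)² = (R*1 + 4*S)² = (R + 4*S)²)
350*1 + Q(2, o(p)) = 350*1 + (-√(1 - 10)/4 + 4*2)² = 350 + (-3*I/4 + 8)² = 350 + (8 - 3*I/4)²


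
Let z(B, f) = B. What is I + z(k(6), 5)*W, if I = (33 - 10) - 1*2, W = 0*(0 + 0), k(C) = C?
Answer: 21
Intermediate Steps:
W = 0 (W = 0*0 = 0)
I = 21 (I = 23 - 2 = 21)
I + z(k(6), 5)*W = 21 + 6*0 = 21 + 0 = 21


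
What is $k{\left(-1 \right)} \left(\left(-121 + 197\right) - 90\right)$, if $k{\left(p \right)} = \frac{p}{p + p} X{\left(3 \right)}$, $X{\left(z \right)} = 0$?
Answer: $0$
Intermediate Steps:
$k{\left(p \right)} = 0$ ($k{\left(p \right)} = \frac{p}{p + p} 0 = \frac{p}{2 p} 0 = \frac{1}{2 p} p 0 = \frac{1}{2} \cdot 0 = 0$)
$k{\left(-1 \right)} \left(\left(-121 + 197\right) - 90\right) = 0 \left(\left(-121 + 197\right) - 90\right) = 0 \left(76 - 90\right) = 0 \left(-14\right) = 0$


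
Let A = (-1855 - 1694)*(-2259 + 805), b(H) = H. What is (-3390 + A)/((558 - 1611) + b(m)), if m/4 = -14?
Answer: -5156856/1109 ≈ -4650.0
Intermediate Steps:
m = -56 (m = 4*(-14) = -56)
A = 5160246 (A = -3549*(-1454) = 5160246)
(-3390 + A)/((558 - 1611) + b(m)) = (-3390 + 5160246)/((558 - 1611) - 56) = 5156856/(-1053 - 56) = 5156856/(-1109) = 5156856*(-1/1109) = -5156856/1109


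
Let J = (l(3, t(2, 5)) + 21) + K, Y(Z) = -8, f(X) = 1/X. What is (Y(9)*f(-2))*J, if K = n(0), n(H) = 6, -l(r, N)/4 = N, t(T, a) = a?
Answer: 28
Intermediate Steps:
l(r, N) = -4*N
K = 6
J = 7 (J = (-4*5 + 21) + 6 = (-20 + 21) + 6 = 1 + 6 = 7)
(Y(9)*f(-2))*J = -8/(-2)*7 = -8*(-1/2)*7 = 4*7 = 28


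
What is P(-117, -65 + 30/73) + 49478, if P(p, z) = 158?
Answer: 49636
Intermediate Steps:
P(-117, -65 + 30/73) + 49478 = 158 + 49478 = 49636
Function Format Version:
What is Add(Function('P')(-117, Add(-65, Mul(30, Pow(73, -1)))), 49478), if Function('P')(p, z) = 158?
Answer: 49636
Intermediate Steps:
Add(Function('P')(-117, Add(-65, Mul(30, Pow(73, -1)))), 49478) = Add(158, 49478) = 49636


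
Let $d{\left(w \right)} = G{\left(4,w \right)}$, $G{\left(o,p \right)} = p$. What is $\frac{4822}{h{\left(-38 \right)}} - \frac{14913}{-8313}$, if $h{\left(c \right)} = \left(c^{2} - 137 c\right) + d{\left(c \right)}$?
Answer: $\frac{23115007}{9160926} \approx 2.5232$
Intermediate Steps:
$d{\left(w \right)} = w$
$h{\left(c \right)} = c^{2} - 136 c$ ($h{\left(c \right)} = \left(c^{2} - 137 c\right) + c = c^{2} - 136 c$)
$\frac{4822}{h{\left(-38 \right)}} - \frac{14913}{-8313} = \frac{4822}{\left(-38\right) \left(-136 - 38\right)} - \frac{14913}{-8313} = \frac{4822}{\left(-38\right) \left(-174\right)} - - \frac{4971}{2771} = \frac{4822}{6612} + \frac{4971}{2771} = 4822 \cdot \frac{1}{6612} + \frac{4971}{2771} = \frac{2411}{3306} + \frac{4971}{2771} = \frac{23115007}{9160926}$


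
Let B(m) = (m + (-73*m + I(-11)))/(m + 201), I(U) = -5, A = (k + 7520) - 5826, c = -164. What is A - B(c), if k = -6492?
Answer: -5117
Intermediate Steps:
A = -4798 (A = (-6492 + 7520) - 5826 = 1028 - 5826 = -4798)
B(m) = (-5 - 72*m)/(201 + m) (B(m) = (m + (-73*m - 5))/(m + 201) = (m + (-5 - 73*m))/(201 + m) = (-5 - 72*m)/(201 + m))
A - B(c) = -4798 - (-5 - 72*(-164))/(201 - 164) = -4798 - (-5 + 11808)/37 = -4798 - 11803/37 = -4798 - 1*319 = -4798 - 319 = -5117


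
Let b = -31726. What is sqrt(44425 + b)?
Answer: 3*sqrt(1411) ≈ 112.69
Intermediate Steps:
sqrt(44425 + b) = sqrt(44425 - 31726) = sqrt(12699) = 3*sqrt(1411)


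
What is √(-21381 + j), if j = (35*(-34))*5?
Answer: I*√27331 ≈ 165.32*I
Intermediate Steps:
j = -5950 (j = -1190*5 = -5950)
√(-21381 + j) = √(-21381 - 5950) = √(-27331) = I*√27331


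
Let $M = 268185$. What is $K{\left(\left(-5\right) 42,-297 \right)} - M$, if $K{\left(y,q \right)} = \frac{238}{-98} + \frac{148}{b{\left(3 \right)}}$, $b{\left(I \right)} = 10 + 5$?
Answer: $- \frac{28158644}{105} \approx -2.6818 \cdot 10^{5}$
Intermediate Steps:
$b{\left(I \right)} = 15$
$K{\left(y,q \right)} = \frac{781}{105}$ ($K{\left(y,q \right)} = \frac{238}{-98} + \frac{148}{15} = 238 \left(- \frac{1}{98}\right) + 148 \cdot \frac{1}{15} = - \frac{17}{7} + \frac{148}{15} = \frac{781}{105}$)
$K{\left(\left(-5\right) 42,-297 \right)} - M = \frac{781}{105} - 268185 = - \frac{28158644}{105}$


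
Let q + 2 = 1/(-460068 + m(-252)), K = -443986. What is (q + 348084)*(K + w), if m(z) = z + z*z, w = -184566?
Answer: -10852304383490359/49602 ≈ -2.1879e+11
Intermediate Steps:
m(z) = z + z²
q = -793633/396816 (q = -2 + 1/(-460068 - 252*(1 - 252)) = -2 + 1/(-460068 - 252*(-251)) = -2 + 1/(-460068 + 63252) = -2 + 1/(-396816) = -2 - 1/396816 = -793633/396816 ≈ -2.0000)
(q + 348084)*(K + w) = (-793633/396816 + 348084)*(-443986 - 184566) = (138124506911/396816)*(-628552) = -10852304383490359/49602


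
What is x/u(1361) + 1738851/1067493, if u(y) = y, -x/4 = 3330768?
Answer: -4739973174095/484285991 ≈ -9787.5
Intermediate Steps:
x = -13323072 (x = -4*3330768 = -13323072)
x/u(1361) + 1738851/1067493 = -13323072/1361 + 1738851/1067493 = -13323072*1/1361 + 1738851*(1/1067493) = -13323072/1361 + 579617/355831 = -4739973174095/484285991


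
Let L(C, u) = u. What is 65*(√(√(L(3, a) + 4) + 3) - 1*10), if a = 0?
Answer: -650 + 65*√5 ≈ -504.66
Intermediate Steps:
65*(√(√(L(3, a) + 4) + 3) - 1*10) = 65*(√(√(0 + 4) + 3) - 1*10) = 65*(√(√4 + 3) - 10) = 65*(√(2 + 3) - 10) = 65*(√5 - 10) = 65*(-10 + √5) = -650 + 65*√5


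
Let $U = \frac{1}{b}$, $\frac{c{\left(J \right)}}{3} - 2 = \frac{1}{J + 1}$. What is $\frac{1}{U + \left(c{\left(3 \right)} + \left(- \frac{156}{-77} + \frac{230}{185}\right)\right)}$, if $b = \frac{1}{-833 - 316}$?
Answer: $- \frac{11396}{12979825} \approx -0.00087798$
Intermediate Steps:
$c{\left(J \right)} = 6 + \frac{3}{1 + J}$ ($c{\left(J \right)} = 6 + \frac{3}{J + 1} = 6 + \frac{3}{1 + J}$)
$b = - \frac{1}{1149}$ ($b = \frac{1}{-1149} = - \frac{1}{1149} \approx -0.00087032$)
$U = -1149$ ($U = \frac{1}{- \frac{1}{1149}} = -1149$)
$\frac{1}{U + \left(c{\left(3 \right)} + \left(- \frac{156}{-77} + \frac{230}{185}\right)\right)} = \frac{1}{-1149 + \left(\frac{3 \left(3 + 2 \cdot 3\right)}{1 + 3} + \left(- \frac{156}{-77} + \frac{230}{185}\right)\right)} = \frac{1}{-1149 + \left(\frac{3 \left(3 + 6\right)}{4} + \left(\left(-156\right) \left(- \frac{1}{77}\right) + 230 \cdot \frac{1}{185}\right)\right)} = \frac{1}{-1149 + \left(3 \cdot \frac{1}{4} \cdot 9 + \left(\frac{156}{77} + \frac{46}{37}\right)\right)} = \frac{1}{-1149 + \left(\frac{27}{4} + \frac{9314}{2849}\right)} = \frac{1}{-1149 + \frac{114179}{11396}} = \frac{1}{- \frac{12979825}{11396}} = - \frac{11396}{12979825}$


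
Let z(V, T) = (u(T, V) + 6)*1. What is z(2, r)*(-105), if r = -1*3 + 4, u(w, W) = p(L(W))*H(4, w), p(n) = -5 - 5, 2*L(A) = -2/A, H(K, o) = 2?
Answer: 1470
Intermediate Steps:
L(A) = -1/A (L(A) = (-2/A)/2 = -1/A)
p(n) = -10
u(w, W) = -20 (u(w, W) = -10*2 = -20)
r = 1 (r = -3 + 4 = 1)
z(V, T) = -14 (z(V, T) = (-20 + 6)*1 = -14*1 = -14)
z(2, r)*(-105) = -14*(-105) = 1470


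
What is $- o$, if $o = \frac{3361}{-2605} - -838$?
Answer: $- \frac{2179629}{2605} \approx -836.71$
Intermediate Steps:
$o = \frac{2179629}{2605}$ ($o = 3361 \left(- \frac{1}{2605}\right) + 838 = - \frac{3361}{2605} + 838 = \frac{2179629}{2605} \approx 836.71$)
$- o = \left(-1\right) \frac{2179629}{2605} = - \frac{2179629}{2605}$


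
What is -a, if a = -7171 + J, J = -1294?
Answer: 8465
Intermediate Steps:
a = -8465 (a = -7171 - 1294 = -8465)
-a = -1*(-8465) = 8465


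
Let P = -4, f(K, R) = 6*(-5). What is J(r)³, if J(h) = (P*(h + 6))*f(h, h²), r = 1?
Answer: 592704000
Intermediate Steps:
f(K, R) = -30
J(h) = 720 + 120*h (J(h) = -4*(h + 6)*(-30) = -4*(6 + h)*(-30) = (-24 - 4*h)*(-30) = 720 + 120*h)
J(r)³ = (720 + 120*1)³ = (720 + 120)³ = 840³ = 592704000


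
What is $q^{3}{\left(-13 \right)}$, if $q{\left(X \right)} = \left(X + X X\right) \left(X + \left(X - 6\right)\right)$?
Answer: $-124400959488$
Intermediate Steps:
$q{\left(X \right)} = \left(-6 + 2 X\right) \left(X + X^{2}\right)$ ($q{\left(X \right)} = \left(X + X^{2}\right) \left(X + \left(-6 + X\right)\right) = \left(X + X^{2}\right) \left(-6 + 2 X\right) = \left(-6 + 2 X\right) \left(X + X^{2}\right)$)
$q^{3}{\left(-13 \right)} = \left(2 \left(-13\right) \left(-3 + \left(-13\right)^{2} - -26\right)\right)^{3} = \left(2 \left(-13\right) \left(-3 + 169 + 26\right)\right)^{3} = \left(2 \left(-13\right) 192\right)^{3} = \left(-4992\right)^{3} = -124400959488$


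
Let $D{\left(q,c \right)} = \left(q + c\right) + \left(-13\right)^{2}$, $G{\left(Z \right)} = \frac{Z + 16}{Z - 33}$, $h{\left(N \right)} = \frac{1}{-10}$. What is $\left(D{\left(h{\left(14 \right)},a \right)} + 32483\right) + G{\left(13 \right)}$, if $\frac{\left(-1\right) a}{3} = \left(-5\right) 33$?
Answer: $\frac{662909}{20} \approx 33145.0$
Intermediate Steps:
$h{\left(N \right)} = - \frac{1}{10}$
$G{\left(Z \right)} = \frac{16 + Z}{-33 + Z}$
$a = 495$ ($a = - 3 \left(\left(-5\right) 33\right) = \left(-3\right) \left(-165\right) = 495$)
$D{\left(q,c \right)} = 169 + c + q$ ($D{\left(q,c \right)} = \left(c + q\right) + 169 = 169 + c + q$)
$\left(D{\left(h{\left(14 \right)},a \right)} + 32483\right) + G{\left(13 \right)} = \left(\left(169 + 495 - \frac{1}{10}\right) + 32483\right) + \frac{16 + 13}{-33 + 13} = \left(\frac{6639}{10} + 32483\right) + \frac{1}{-20} \cdot 29 = \frac{331469}{10} - \frac{29}{20} = \frac{662909}{20}$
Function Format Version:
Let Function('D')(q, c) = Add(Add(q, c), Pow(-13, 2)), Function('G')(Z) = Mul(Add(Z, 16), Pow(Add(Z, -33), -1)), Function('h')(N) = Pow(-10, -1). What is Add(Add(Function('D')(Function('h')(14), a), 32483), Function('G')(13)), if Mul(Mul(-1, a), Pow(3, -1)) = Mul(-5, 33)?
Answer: Rational(662909, 20) ≈ 33145.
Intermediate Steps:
Function('h')(N) = Rational(-1, 10)
Function('G')(Z) = Mul(Pow(Add(-33, Z), -1), Add(16, Z)) (Function('G')(Z) = Mul(Add(16, Z), Pow(Add(-33, Z), -1)) = Mul(Pow(Add(-33, Z), -1), Add(16, Z)))
a = 495 (a = Mul(-3, Mul(-5, 33)) = Mul(-3, -165) = 495)
Function('D')(q, c) = Add(169, c, q) (Function('D')(q, c) = Add(Add(c, q), 169) = Add(169, c, q))
Add(Add(Function('D')(Function('h')(14), a), 32483), Function('G')(13)) = Add(Add(Add(169, 495, Rational(-1, 10)), 32483), Mul(Pow(Add(-33, 13), -1), Add(16, 13))) = Add(Add(Rational(6639, 10), 32483), Mul(Pow(-20, -1), 29)) = Add(Rational(331469, 10), Mul(Rational(-1, 20), 29)) = Add(Rational(331469, 10), Rational(-29, 20)) = Rational(662909, 20)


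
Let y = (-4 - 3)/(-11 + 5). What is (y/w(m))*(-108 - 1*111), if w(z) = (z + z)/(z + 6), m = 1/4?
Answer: -12775/4 ≈ -3193.8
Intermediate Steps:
m = ¼ (m = 1*(¼) = ¼ ≈ 0.25000)
w(z) = 2*z/(6 + z) (w(z) = (2*z)/(6 + z) = 2*z/(6 + z))
y = 7/6 (y = -7/(-6) = -7*(-⅙) = 7/6 ≈ 1.1667)
(y/w(m))*(-108 - 1*111) = (7/(6*((2*(¼)/(6 + ¼)))))*(-108 - 1*111) = (7/(6*((2*(¼)/(25/4)))))*(-108 - 111) = (7/(6*((2*(¼)*(4/25)))))*(-219) = (7/(6*(2/25)))*(-219) = ((7/6)*(25/2))*(-219) = (175/12)*(-219) = -12775/4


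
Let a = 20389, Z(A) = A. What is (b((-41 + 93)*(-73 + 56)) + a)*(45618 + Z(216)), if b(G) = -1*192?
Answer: 925709298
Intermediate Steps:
b(G) = -192
(b((-41 + 93)*(-73 + 56)) + a)*(45618 + Z(216)) = (-192 + 20389)*(45618 + 216) = 20197*45834 = 925709298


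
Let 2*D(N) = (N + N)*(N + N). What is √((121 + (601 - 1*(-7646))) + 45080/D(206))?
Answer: √88781747/103 ≈ 91.480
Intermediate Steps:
D(N) = 2*N² (D(N) = ((N + N)*(N + N))/2 = ((2*N)*(2*N))/2 = (4*N²)/2 = 2*N²)
√((121 + (601 - 1*(-7646))) + 45080/D(206)) = √((121 + (601 - 1*(-7646))) + 45080/((2*206²))) = √((121 + (601 + 7646)) + 45080/((2*42436))) = √((121 + 8247) + 45080/84872) = √(8368 + 45080*(1/84872)) = √(8368 + 5635/10609) = √(88781747/10609) = √88781747/103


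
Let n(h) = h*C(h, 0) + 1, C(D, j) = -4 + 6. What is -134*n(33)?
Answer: -8978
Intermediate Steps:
C(D, j) = 2
n(h) = 1 + 2*h (n(h) = h*2 + 1 = 2*h + 1 = 1 + 2*h)
-134*n(33) = -134*(1 + 2*33) = -134*(1 + 66) = -134*67 = -8978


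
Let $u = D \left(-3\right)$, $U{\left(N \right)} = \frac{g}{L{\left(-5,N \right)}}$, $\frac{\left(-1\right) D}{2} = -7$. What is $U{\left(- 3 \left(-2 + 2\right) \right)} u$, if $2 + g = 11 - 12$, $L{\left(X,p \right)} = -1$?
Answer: $-126$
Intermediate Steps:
$D = 14$ ($D = \left(-2\right) \left(-7\right) = 14$)
$g = -3$ ($g = -2 + \left(11 - 12\right) = -2 - 1 = -3$)
$U{\left(N \right)} = 3$ ($U{\left(N \right)} = - \frac{3}{-1} = \left(-3\right) \left(-1\right) = 3$)
$u = -42$ ($u = 14 \left(-3\right) = -42$)
$U{\left(- 3 \left(-2 + 2\right) \right)} u = 3 \left(-42\right) = -126$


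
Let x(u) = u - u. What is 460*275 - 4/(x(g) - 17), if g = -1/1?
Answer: 2150504/17 ≈ 1.2650e+5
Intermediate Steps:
g = -1 (g = -1*1 = -1)
x(u) = 0
460*275 - 4/(x(g) - 17) = 460*275 - 4/(0 - 17) = 126500 - 4/(-17) = 126500 - 4*(-1/17) = 126500 + 4/17 = 2150504/17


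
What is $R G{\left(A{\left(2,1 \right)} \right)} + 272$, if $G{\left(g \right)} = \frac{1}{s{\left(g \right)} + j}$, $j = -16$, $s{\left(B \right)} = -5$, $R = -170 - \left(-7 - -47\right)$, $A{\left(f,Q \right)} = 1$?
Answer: $282$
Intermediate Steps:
$R = -210$ ($R = -170 - \left(-7 + 47\right) = -170 - 40 = -210$)
$G{\left(g \right)} = - \frac{1}{21}$ ($G{\left(g \right)} = \frac{1}{-5 - 16} = \frac{1}{-21} = - \frac{1}{21}$)
$R G{\left(A{\left(2,1 \right)} \right)} + 272 = \left(-210\right) \left(- \frac{1}{21}\right) + 272 = 10 + 272 = 282$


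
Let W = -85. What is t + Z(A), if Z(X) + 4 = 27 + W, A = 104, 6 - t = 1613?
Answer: -1669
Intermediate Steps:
t = -1607 (t = 6 - 1*1613 = 6 - 1613 = -1607)
Z(X) = -62 (Z(X) = -4 + (27 - 85) = -4 - 58 = -62)
t + Z(A) = -1607 - 62 = -1669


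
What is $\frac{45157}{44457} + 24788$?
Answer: $\frac{157435039}{6351} \approx 24789.0$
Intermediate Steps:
$\frac{45157}{44457} + 24788 = 45157 \cdot \frac{1}{44457} + 24788 = \frac{6451}{6351} + 24788 = \frac{157435039}{6351}$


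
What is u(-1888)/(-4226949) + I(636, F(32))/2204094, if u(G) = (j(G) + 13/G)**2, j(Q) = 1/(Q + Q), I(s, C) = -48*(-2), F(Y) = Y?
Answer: 107144117418107/2459955957499531264 ≈ 4.3555e-5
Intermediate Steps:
I(s, C) = 96
j(Q) = 1/(2*Q)
u(G) = 729/(4*G**2) (u(G) = (1/(2*G) + 13/G)**2 = (27/(2*G))**2 = 729/(4*G**2))
u(-1888)/(-4226949) + I(636, F(32))/2204094 = ((729/4)/(-1888)**2)/(-4226949) + 96/2204094 = ((729/4)*(1/3564544))*(-1/4226949) + 96*(1/2204094) = (729/14258176)*(-1/4226949) + 16/367349 = -81/6696509198336 + 16/367349 = 107144117418107/2459955957499531264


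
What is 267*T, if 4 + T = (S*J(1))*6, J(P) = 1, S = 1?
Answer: 534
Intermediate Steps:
T = 2 (T = -4 + (1*1)*6 = -4 + 1*6 = -4 + 6 = 2)
267*T = 267*2 = 534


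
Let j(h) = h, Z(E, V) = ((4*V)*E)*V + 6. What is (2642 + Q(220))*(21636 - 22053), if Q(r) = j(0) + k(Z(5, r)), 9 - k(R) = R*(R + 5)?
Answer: 390745869074055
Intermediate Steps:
Z(E, V) = 6 + 4*E*V**2 (Z(E, V) = (4*E*V)*V + 6 = 4*E*V**2 + 6 = 6 + 4*E*V**2)
k(R) = 9 - R*(5 + R) (k(R) = 9 - R*(R + 5) = 9 - R*(5 + R))
Q(r) = -21 - (6 + 20*r**2)**2 - 100*r**2 (Q(r) = 0 + (9 - (6 + 4*5*r**2)**2 - 5*(6 + 4*5*r**2)) = 0 + (9 - (6 + 20*r**2)**2 - 5*(6 + 20*r**2)) = 0 + (9 - (6 + 20*r**2)**2 + (-30 - 100*r**2)) = 0 + (-21 - (6 + 20*r**2)**2 - 100*r**2) = -21 - (6 + 20*r**2)**2 - 100*r**2)
(2642 + Q(220))*(21636 - 22053) = (2642 + (-57 - 400*220**4 - 340*220**2))*(21636 - 22053) = (2642 + (-57 - 400*2342560000 - 340*48400))*(-417) = (2642 + (-57 - 937024000000 - 16456000))*(-417) = (2642 - 937040456057)*(-417) = -937040453415*(-417) = 390745869074055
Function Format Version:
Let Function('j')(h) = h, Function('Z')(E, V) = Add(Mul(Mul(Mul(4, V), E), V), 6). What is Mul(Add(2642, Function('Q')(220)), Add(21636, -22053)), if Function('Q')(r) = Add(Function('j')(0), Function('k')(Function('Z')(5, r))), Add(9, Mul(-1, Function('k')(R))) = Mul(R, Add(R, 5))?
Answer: 390745869074055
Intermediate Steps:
Function('Z')(E, V) = Add(6, Mul(4, E, Pow(V, 2))) (Function('Z')(E, V) = Add(Mul(Mul(4, E, V), V), 6) = Add(Mul(4, E, Pow(V, 2)), 6) = Add(6, Mul(4, E, Pow(V, 2))))
Function('k')(R) = Add(9, Mul(-1, R, Add(5, R))) (Function('k')(R) = Add(9, Mul(-1, Mul(R, Add(R, 5)))) = Add(9, Mul(-1, Mul(R, Add(5, R)))) = Add(9, Mul(-1, R, Add(5, R))))
Function('Q')(r) = Add(-21, Mul(-1, Pow(Add(6, Mul(20, Pow(r, 2))), 2)), Mul(-100, Pow(r, 2))) (Function('Q')(r) = Add(0, Add(9, Mul(-1, Pow(Add(6, Mul(4, 5, Pow(r, 2))), 2)), Mul(-5, Add(6, Mul(4, 5, Pow(r, 2)))))) = Add(0, Add(9, Mul(-1, Pow(Add(6, Mul(20, Pow(r, 2))), 2)), Mul(-5, Add(6, Mul(20, Pow(r, 2)))))) = Add(0, Add(9, Mul(-1, Pow(Add(6, Mul(20, Pow(r, 2))), 2)), Add(-30, Mul(-100, Pow(r, 2))))) = Add(0, Add(-21, Mul(-1, Pow(Add(6, Mul(20, Pow(r, 2))), 2)), Mul(-100, Pow(r, 2)))) = Add(-21, Mul(-1, Pow(Add(6, Mul(20, Pow(r, 2))), 2)), Mul(-100, Pow(r, 2))))
Mul(Add(2642, Function('Q')(220)), Add(21636, -22053)) = Mul(Add(2642, Add(-57, Mul(-400, Pow(220, 4)), Mul(-340, Pow(220, 2)))), Add(21636, -22053)) = Mul(Add(2642, Add(-57, Mul(-400, 2342560000), Mul(-340, 48400))), -417) = Mul(Add(2642, Add(-57, -937024000000, -16456000)), -417) = Mul(Add(2642, -937040456057), -417) = Mul(-937040453415, -417) = 390745869074055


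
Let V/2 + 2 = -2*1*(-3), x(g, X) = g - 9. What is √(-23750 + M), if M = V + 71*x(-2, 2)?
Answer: I*√24523 ≈ 156.6*I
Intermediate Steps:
x(g, X) = -9 + g
V = 8 (V = -4 + 2*(-2*1*(-3)) = -4 + 2*(-2*(-3)) = -4 + 2*6 = -4 + 12 = 8)
M = -773 (M = 8 + 71*(-9 - 2) = 8 + 71*(-11) = 8 - 781 = -773)
√(-23750 + M) = √(-23750 - 773) = √(-24523) = I*√24523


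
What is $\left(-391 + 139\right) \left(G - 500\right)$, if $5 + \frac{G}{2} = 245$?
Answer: $5040$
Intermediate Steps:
$G = 480$ ($G = -10 + 2 \cdot 245 = -10 + 490 = 480$)
$\left(-391 + 139\right) \left(G - 500\right) = \left(-391 + 139\right) \left(480 - 500\right) = \left(-252\right) \left(-20\right) = 5040$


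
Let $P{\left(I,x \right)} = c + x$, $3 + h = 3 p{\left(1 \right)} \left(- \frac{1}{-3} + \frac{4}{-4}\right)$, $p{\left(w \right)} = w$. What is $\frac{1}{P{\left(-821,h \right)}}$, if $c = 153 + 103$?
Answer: $\frac{1}{251} \approx 0.0039841$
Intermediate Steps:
$c = 256$
$h = -5$ ($h = -3 + 3 \cdot 1 \left(- \frac{1}{-3} + \frac{4}{-4}\right) = -3 + 3 \left(\left(-1\right) \left(- \frac{1}{3}\right) + 4 \left(- \frac{1}{4}\right)\right) = -3 + 3 \left(\frac{1}{3} - 1\right) = -3 + 3 \left(- \frac{2}{3}\right) = -3 - 2 = -5$)
$P{\left(I,x \right)} = 256 + x$
$\frac{1}{P{\left(-821,h \right)}} = \frac{1}{256 - 5} = \frac{1}{251}$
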